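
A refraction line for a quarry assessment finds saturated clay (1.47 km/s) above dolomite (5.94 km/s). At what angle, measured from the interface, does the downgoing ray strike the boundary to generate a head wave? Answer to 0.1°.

Critical incidence: sin θ_c = V₁/V₂ = 1.47/5.94 = 0.2475.
θ_c = arcsin 0.2475 = 14.33°.
Measured from the interface: 90° − 14.33° = 75.67°.

75.7°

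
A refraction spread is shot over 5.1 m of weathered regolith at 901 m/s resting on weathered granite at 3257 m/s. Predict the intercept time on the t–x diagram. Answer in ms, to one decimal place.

θ_c = arcsin(V₁/V₂) = arcsin(901/3257) = 16.06°; cos θ_c = 0.9610.
tᵢ = 2h·cos θ_c / V₁ = 2·5.1·0.9610 / 901 = 0.01088 s.

10.9 ms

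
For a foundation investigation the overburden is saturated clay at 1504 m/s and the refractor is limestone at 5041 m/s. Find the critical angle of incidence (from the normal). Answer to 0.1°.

17.4°

At critical incidence the refracted ray runs along the interface (θ₂ = 90°), so sin θ_c = V₁/V₂.
θ_c = arcsin(1504/5041) = arcsin 0.2984 = 17.36°.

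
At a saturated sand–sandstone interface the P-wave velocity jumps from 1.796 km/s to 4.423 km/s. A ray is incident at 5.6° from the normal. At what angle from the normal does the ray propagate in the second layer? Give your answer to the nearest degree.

14°

Snell's law: sin θ₂ = (V₂/V₁)·sin θ₁ = (4.423/1.796)·sin 5.6° = 0.2403.
θ₂ = sin⁻¹(0.2403) = 13.91° (from vertical).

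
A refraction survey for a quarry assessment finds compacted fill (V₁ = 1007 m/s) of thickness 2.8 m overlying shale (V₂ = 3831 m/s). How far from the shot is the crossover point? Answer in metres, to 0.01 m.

7.33 m

θ_c = arcsin(1007/3831) = 15.24°, so cos θ_c = 0.9648 and tᵢ = 2h cos θ_c/V₁ = 0.0054 s.
At crossover x/V₁ = x/V₂ + tᵢ ⇒ x = tᵢ/(1/V₁ − 1/V₂) = 0.00537/(9.9305e-04 − 2.6103e-04) = 7.33 m.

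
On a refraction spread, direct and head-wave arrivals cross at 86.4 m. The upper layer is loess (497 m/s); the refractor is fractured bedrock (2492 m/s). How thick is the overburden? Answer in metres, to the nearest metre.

35 m

x_cross = 2h·√((V₂+V₁)/(V₂−V₁)) → h = x_cross / (2·√((V₂+V₁)/(V₂−V₁))).
√((V₂+V₁)/(V₂−V₁)) = √((2492+497)/(2492−497)) = 1.2240.
h = 86.4 / (2·1.2240) = 35.29 m.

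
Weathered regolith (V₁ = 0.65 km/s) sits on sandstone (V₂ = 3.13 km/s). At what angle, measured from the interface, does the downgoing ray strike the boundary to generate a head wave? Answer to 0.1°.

At critical incidence the refracted ray runs along the interface (θ₂ = 90°), so sin θ_c = V₁/V₂.
θ_c = arcsin(0.65/3.13) = arcsin 0.2077 = 11.99°.
Measured from the interface: 90° − 11.99° = 78.01°.

78.0°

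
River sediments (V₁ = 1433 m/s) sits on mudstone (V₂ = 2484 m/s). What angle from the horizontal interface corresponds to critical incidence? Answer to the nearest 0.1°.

Critical incidence: sin θ_c = V₁/V₂ = 1433/2484 = 0.5769.
θ_c = arcsin 0.5769 = 35.23°.
Measured from the interface: 90° − 35.23° = 54.77°.

54.8°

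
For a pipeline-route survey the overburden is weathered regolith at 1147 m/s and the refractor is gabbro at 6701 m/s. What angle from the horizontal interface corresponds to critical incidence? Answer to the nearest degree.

At critical incidence the refracted ray runs along the interface (θ₂ = 90°), so sin θ_c = V₁/V₂.
θ_c = arcsin(1147/6701) = arcsin 0.1712 = 9.86°.
Measured from the interface: 90° − 9.86° = 80.14°.

80°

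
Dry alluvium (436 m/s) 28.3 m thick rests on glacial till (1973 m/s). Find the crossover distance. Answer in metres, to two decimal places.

x_cross = 2h·√((V₂+V₁)/(V₂−V₁)).
(V₂+V₁)/(V₂−V₁) = (1973+436)/(1973−436) = 1.5673; √ = 1.2519.
x_cross = 2·28.3·1.2519 = 70.86 m.

70.86 m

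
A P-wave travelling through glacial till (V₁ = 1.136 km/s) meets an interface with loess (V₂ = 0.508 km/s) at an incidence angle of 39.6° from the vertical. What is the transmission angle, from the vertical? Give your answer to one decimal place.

Snell's law: sin θ₂ = (V₂/V₁)·sin θ₁ = (0.508/1.136)·sin 39.6° = 0.2850.
θ₂ = sin⁻¹(0.2850) = 16.56° (from vertical).

16.6°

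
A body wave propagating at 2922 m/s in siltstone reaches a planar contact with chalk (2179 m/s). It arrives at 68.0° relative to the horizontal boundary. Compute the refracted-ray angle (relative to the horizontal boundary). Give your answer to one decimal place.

73.8°

Angle from the normal: 90° − 68.0° = 22.0°.
Snell's law: sin θ₂ = (V₂/V₁)·sin θ₁ = (2179/2922)·sin 22.0° = 0.2794.
θ₂ = arcsin 0.2794 = 16.22° from the normal.
From the interface: 90° − 16.22° = 73.78°.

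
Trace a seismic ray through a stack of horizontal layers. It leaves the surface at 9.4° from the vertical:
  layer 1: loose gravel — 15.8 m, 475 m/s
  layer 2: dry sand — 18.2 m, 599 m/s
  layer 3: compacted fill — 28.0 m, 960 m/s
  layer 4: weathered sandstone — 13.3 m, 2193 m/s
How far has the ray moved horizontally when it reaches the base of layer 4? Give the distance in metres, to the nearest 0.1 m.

31.5 m

Apply Snell's law at each interface; in layer i the horizontal offset is hᵢ·tan θᵢ.
Layer 1: θ = 9.40°; offset = 15.8·tan 9.40° = 2.616 m.
Layer 2: sin θ = 599·sin 9.4°/475 = 0.2060, θ = 11.89°; offset = 18.2·tan 11.89° = 3.831 m.
Layer 3: sin θ = 960·sin 9.4°/475 = 0.3301, θ = 19.27°; offset = 28.0·tan 19.27° = 9.791 m.
Layer 4: sin θ = 2193·sin 9.4°/475 = 0.7541, θ = 48.94°; offset = 13.3·tan 48.94° = 15.269 m.
Total horizontal offset = 31.507 m.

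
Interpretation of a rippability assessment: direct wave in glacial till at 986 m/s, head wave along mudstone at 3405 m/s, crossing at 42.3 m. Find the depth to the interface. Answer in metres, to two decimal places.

15.70 m

h = (x_cross/2)·√((V₂−V₁)/(V₂+V₁)).
(V₂−V₁)/(V₂+V₁) = (3405−986)/(3405+986) = 0.5509; √ = 0.7422.
h = (42.3/2)·0.7422 = 15.70 m.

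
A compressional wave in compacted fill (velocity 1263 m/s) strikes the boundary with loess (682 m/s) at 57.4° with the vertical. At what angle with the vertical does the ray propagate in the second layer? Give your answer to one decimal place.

Snell's law: sin θ₂ = (V₂/V₁)·sin θ₁ = (682/1263)·sin 57.4° = 0.4549.
θ₂ = sin⁻¹(0.4549) = 27.06° (from vertical).

27.1°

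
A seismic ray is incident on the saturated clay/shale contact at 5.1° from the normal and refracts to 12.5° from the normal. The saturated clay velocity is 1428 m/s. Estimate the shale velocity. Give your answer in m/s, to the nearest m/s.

Snell's law: sin 5.1°/V₁ = sin 12.5°/V₂.
V₂ = V₁·sin 12.5°/sin 5.1° = 1428 × 2.4348 = 3476.89 m/s.

3477 m/s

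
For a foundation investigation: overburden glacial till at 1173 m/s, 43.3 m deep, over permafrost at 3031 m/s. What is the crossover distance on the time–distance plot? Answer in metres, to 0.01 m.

θ_c = arcsin(1173/3031) = 22.77°, so cos θ_c = 0.9221 and tᵢ = 2h cos θ_c/V₁ = 0.0681 s.
At crossover x/V₁ = x/V₂ + tᵢ ⇒ x = tᵢ/(1/V₁ − 1/V₂) = 0.06808/(8.5251e-04 − 3.2992e-04) = 130.26 m.

130.26 m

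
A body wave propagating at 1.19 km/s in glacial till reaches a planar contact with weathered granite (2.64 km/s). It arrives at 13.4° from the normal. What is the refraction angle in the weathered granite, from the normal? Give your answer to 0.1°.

30.9°

sin θ₁/V₁ = sin θ₂/V₂ ⇒ sin θ₂ = 2.64·sin 13.4°/1.19 = 2.64·0.2317/1.19 = 0.5141.
θ₂ = sin⁻¹(0.5141) = 30.94° (from vertical).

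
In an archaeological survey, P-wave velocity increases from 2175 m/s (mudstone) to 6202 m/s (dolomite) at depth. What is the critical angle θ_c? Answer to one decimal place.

At critical incidence the refracted ray runs along the interface (θ₂ = 90°), so sin θ_c = V₁/V₂.
θ_c = arcsin(2175/6202) = arcsin 0.3507 = 20.53°.

20.5°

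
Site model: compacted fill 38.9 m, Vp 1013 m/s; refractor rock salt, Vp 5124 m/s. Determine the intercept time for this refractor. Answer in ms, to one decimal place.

75.3 ms

tᵢ = 2h·√(V₂²−V₁²)/(V₁V₂).
√(V₂²−V₁²) = √(5124²−1013²) = 5022.9 m/s.
tᵢ = 2·38.9·5022.9/(1013·5124) = 0.07529 s.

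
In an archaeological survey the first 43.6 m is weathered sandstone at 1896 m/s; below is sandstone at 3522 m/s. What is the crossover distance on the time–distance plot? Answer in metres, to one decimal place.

159.2 m

θ_c = arcsin(1896/3522) = 32.57°, so cos θ_c = 0.8427 and tᵢ = 2h cos θ_c/V₁ = 0.0388 s.
At crossover x/V₁ = x/V₂ + tᵢ ⇒ x = tᵢ/(1/V₁ − 1/V₂) = 0.03876/(5.2743e-04 − 2.8393e-04) = 159.18 m.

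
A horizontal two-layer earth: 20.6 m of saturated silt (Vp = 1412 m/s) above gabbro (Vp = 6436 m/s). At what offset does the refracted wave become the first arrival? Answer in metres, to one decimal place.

51.5 m

θ_c = arcsin(1412/6436) = 12.67°, so cos θ_c = 0.9756 and tᵢ = 2h cos θ_c/V₁ = 0.0285 s.
At crossover x/V₁ = x/V₂ + tᵢ ⇒ x = tᵢ/(1/V₁ − 1/V₂) = 0.02847/(7.0822e-04 − 1.5538e-04) = 51.49 m.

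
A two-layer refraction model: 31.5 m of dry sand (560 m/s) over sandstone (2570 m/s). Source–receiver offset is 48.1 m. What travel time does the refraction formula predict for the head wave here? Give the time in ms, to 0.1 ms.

θ_c = arcsin(V₁/V₂) = arcsin(560/2570) = 12.59°, cos θ_c = 0.9760.
Intercept time tᵢ = 2h cos θ_c / V₁ = 2·31.5·0.9760/560 = 0.10980 s.
t = x/V₂ + tᵢ = 48.1/2570 + 0.10980 = 0.12851 s.

128.5 ms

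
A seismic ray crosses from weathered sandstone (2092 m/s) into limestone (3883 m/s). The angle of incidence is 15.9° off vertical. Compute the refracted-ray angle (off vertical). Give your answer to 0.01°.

Snell's law: sin θ₂ = (V₂/V₁)·sin θ₁ = (3883/2092)·sin 15.9° = 0.5085.
θ₂ = arcsin 0.5085 = 30.56° from the normal.

30.56°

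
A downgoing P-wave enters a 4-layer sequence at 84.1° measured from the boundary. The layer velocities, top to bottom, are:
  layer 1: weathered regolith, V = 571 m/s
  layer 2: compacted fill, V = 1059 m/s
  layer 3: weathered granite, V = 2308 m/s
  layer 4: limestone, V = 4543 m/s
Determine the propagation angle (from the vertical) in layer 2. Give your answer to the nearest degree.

From the normal: θ₁ = 90° − 84.1° = 5.9°.
Ray parameter p = sin 5.9° / 571 = 1.8002e-04 s/m.
sin θ_2 = p·V_2 = 1.8002e-04 × 1059 = 0.1906.
θ_2 = 10.99° from the vertical.

11°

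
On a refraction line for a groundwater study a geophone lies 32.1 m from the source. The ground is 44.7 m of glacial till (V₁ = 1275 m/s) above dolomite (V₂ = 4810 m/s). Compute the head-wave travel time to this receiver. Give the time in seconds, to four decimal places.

0.0743 s

θ_c = arcsin(V₁/V₂) = arcsin(1275/4810) = 15.37°, cos θ_c = 0.9642.
Intercept time tᵢ = 2h cos θ_c / V₁ = 2·44.7·0.9642/1275 = 0.06761 s.
t = x/V₂ + tᵢ = 32.1/4810 + 0.06761 = 0.07428 s.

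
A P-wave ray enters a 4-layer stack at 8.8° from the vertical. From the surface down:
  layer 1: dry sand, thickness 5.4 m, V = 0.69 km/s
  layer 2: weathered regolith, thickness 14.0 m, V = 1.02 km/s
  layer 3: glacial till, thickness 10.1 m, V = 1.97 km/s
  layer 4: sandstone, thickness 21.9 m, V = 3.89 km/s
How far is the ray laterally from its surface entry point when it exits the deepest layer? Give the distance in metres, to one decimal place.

46.3 m

Apply Snell's law at each interface; in layer i the horizontal offset is hᵢ·tan θᵢ.
Layer 1: θ = 8.80°; offset = 5.4·tan 8.80° = 0.836 m.
Layer 2: sin θ = 1.02·sin 8.8°/0.69 = 0.2262, θ = 13.07°; offset = 14.0·tan 13.07° = 3.250 m.
Layer 3: sin θ = 1.97·sin 8.8°/0.69 = 0.4368, θ = 25.90°; offset = 10.1·tan 25.90° = 4.904 m.
Layer 4: sin θ = 3.89·sin 8.8°/0.69 = 0.8625, θ = 59.60°; offset = 21.9·tan 59.60° = 37.323 m.
Σ offsets = 46.313 m.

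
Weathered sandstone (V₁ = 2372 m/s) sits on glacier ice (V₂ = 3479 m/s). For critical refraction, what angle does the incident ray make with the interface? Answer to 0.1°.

At critical incidence the refracted ray runs along the interface (θ₂ = 90°), so sin θ_c = V₁/V₂.
θ_c = arcsin(2372/3479) = arcsin 0.6818 = 42.98°.
Measured from the interface: 90° − 42.98° = 47.02°.

47.0°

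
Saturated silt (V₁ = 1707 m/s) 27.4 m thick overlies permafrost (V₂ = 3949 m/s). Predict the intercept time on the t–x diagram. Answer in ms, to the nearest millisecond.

29 ms

θ_c = arcsin(V₁/V₂) = arcsin(1707/3949) = 25.61°; cos θ_c = 0.9017.
tᵢ = 2h·cos θ_c / V₁ = 2·27.4·0.9017 / 1707 = 0.02895 s.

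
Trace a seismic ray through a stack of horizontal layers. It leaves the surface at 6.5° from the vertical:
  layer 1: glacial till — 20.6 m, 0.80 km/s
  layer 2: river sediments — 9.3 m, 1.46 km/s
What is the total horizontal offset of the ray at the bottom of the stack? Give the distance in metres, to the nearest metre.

p = sin θ₁/V₁ = sin 6.5°/0.80 = 1.4150e-01 s/km is conserved through the stack.
Layer 1: θ = 6.50°; offset = 20.6·tan 6.50° = 2.347 m.
Layer 2: sin θ = p·1.46 = 0.2066 → θ = 11.92°; offset = 9.3·tan 11.92° = 1.964 m.
Summing the layer offsets gives 4.311 m.

4 m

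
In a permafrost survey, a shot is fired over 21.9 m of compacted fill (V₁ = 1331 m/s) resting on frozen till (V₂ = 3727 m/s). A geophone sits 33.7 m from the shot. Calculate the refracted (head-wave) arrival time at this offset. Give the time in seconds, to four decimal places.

t = x/V₂ + 2h·√(V₂²−V₁²)/(V₁V₂).
√(V₂²−V₁²) = √(3727²−1331²) = 3481.2 m/s; delay term = 2·21.9·3481.2/(1331·3727) = 0.03074 s.
t = 33.7/3727 + 0.03074 = 0.03978 s.

0.0398 s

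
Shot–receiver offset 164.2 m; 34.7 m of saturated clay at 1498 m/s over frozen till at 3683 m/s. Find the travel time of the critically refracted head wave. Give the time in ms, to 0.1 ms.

86.9 ms

t = x/V₂ + 2h·√(V₂²−V₁²)/(V₁V₂).
√(V₂²−V₁²) = √(3683²−1498²) = 3364.6 m/s; delay term = 2·34.7·3364.6/(1498·3683) = 0.04232 s.
t = 164.2/3683 + 0.04232 = 0.08691 s.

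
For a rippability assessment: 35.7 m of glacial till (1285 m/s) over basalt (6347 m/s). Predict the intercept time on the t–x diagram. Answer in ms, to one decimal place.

54.4 ms

tᵢ = 2h·√(V₂²−V₁²)/(V₁V₂).
√(V₂²−V₁²) = √(6347²−1285²) = 6215.6 m/s.
tᵢ = 2·35.7·6215.6/(1285·6347) = 0.05441 s.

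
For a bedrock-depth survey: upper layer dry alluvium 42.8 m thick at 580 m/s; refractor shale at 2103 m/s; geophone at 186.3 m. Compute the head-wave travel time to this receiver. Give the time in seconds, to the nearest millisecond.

θ_c = arcsin(V₁/V₂) = arcsin(580/2103) = 16.01°, cos θ_c = 0.9612.
Intercept time tᵢ = 2h cos θ_c / V₁ = 2·42.8·0.9612/580 = 0.14186 s.
t = x/V₂ + tᵢ = 186.3/2103 + 0.14186 = 0.23045 s.

0.230 s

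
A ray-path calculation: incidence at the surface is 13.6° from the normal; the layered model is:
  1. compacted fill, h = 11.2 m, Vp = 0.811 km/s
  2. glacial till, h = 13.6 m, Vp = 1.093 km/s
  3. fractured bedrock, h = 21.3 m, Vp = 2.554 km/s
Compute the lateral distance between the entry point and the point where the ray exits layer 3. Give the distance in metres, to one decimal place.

p = sin θ₁/V₁ = sin 13.6°/0.811 = 2.8994e-01 s/km is conserved through the stack.
Layer 1: θ = 13.60°; offset = 11.2·tan 13.60° = 2.710 m.
Layer 2: sin θ = p·1.093 = 0.3169 → θ = 18.48°; offset = 13.6·tan 18.48° = 4.544 m.
Layer 3: sin θ = p·2.554 = 0.7405 → θ = 47.77°; offset = 21.3·tan 47.77° = 23.470 m.
Σ offsets = 30.724 m.

30.7 m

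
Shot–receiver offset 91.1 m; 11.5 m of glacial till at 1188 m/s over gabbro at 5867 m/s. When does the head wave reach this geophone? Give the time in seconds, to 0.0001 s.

0.0345 s

t = x/V₂ + 2h·√(V₂²−V₁²)/(V₁V₂).
√(V₂²−V₁²) = √(5867²−1188²) = 5745.5 m/s; delay term = 2·11.5·5745.5/(1188·5867) = 0.01896 s.
t = 91.1/5867 + 0.01896 = 0.03449 s.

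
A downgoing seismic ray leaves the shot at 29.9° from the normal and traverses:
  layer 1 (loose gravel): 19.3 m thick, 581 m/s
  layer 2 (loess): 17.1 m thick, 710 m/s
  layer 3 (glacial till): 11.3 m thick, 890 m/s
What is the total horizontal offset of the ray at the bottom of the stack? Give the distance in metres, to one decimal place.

Apply Snell's law at each interface; in layer i the horizontal offset is hᵢ·tan θᵢ.
Layer 1: θ = 29.90°; offset = 19.3·tan 29.90° = 11.098 m.
Layer 2: sin θ = 710·sin 29.9°/581 = 0.6092, θ = 37.53°; offset = 17.1·tan 37.53° = 13.135 m.
Layer 3: sin θ = 890·sin 29.9°/581 = 0.7636, θ = 49.78°; offset = 11.3·tan 49.78° = 13.364 m.
Σ offsets = 37.597 m.

37.6 m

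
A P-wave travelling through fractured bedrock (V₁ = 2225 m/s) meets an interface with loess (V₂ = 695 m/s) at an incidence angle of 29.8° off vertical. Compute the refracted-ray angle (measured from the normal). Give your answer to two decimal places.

Snell's law: sin θ₂ = (V₂/V₁)·sin θ₁ = (695/2225)·sin 29.8° = 0.1552.
θ₂ = arcsin 0.1552 = 8.93° from the normal.

8.93°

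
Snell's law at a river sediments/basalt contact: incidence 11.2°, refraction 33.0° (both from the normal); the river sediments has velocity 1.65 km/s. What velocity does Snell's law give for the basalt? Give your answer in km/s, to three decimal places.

Snell's law: sin 11.2°/V₁ = sin 33.0°/V₂.
V₂ = V₁·sin 33.0°/sin 11.2° = 1.65 × 2.8040 = 4.627 km/s.

4.627 km/s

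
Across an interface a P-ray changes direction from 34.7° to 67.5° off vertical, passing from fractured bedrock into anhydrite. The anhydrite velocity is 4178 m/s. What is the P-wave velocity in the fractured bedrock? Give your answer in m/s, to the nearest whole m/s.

sin 34.7° = 0.5693; sin 67.5° = 0.9239.
V₁ = V₂·(sin θ₁/sin θ₂) = 4178·(0.5693/0.9239) = 2574.42 m/s.

2574 m/s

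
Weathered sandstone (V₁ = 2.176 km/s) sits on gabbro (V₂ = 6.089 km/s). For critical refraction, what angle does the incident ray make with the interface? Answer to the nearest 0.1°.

At critical incidence the refracted ray runs along the interface (θ₂ = 90°), so sin θ_c = V₁/V₂.
θ_c = arcsin(2.176/6.089) = arcsin 0.3574 = 20.94°.
Measured from the interface: 90° − 20.94° = 69.06°.

69.1°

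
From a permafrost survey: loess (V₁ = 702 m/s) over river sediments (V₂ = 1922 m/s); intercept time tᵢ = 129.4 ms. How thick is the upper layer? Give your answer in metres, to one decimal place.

48.8 m

h = tᵢ·V₁·V₂ / (2·√(V₂²−V₁²)).
√(V₂²−V₁²) = √(1922² − 702²) = 1789.2 m/s.
h = 0.1294 s × 702 × 1922 / (2 × 1789.2) = 48.79 m.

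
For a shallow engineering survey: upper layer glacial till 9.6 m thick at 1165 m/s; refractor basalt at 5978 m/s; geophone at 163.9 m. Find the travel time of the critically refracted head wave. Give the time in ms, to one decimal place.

θ_c = arcsin(V₁/V₂) = arcsin(1165/5978) = 11.24°, cos θ_c = 0.9808.
Intercept time tᵢ = 2h cos θ_c / V₁ = 2·9.6·0.9808/1165 = 0.01616 s.
t = x/V₂ + tᵢ = 163.9/5978 + 0.01616 = 0.04358 s.

43.6 ms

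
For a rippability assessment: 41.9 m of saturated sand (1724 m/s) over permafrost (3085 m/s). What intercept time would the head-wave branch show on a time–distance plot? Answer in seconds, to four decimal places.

θ_c = arcsin(V₁/V₂) = arcsin(1724/3085) = 33.98°; cos θ_c = 0.8293.
tᵢ = 2h·cos θ_c / V₁ = 2·41.9·0.8293 / 1724 = 0.04031 s.

0.0403 s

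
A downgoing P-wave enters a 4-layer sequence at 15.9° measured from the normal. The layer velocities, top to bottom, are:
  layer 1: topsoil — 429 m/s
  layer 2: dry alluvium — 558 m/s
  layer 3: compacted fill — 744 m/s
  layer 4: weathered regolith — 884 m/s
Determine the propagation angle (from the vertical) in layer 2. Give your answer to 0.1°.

20.9°

Ray parameter p = sin 15.9° / 429 = 6.3860e-04 s/m.
sin θ_2 = p·V_2 = 6.3860e-04 × 558 = 0.3563.
θ_2 = 20.88° from the vertical.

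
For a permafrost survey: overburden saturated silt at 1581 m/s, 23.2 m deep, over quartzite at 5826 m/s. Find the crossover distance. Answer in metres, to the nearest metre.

61 m

x_cross = 2h·√((V₂+V₁)/(V₂−V₁)).
(V₂+V₁)/(V₂−V₁) = (5826+1581)/(5826−1581) = 1.7449; √ = 1.3209.
x_cross = 2·23.2·1.3209 = 61.29 m.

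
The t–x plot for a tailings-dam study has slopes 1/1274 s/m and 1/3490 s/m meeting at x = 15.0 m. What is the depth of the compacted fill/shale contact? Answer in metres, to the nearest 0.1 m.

5.1 m

h = (x_cross/2)·√((V₂−V₁)/(V₂+V₁)).
(V₂−V₁)/(V₂+V₁) = (3490−1274)/(3490+1274) = 0.4652; √ = 0.6820.
h = (15.0/2)·0.6820 = 5.12 m.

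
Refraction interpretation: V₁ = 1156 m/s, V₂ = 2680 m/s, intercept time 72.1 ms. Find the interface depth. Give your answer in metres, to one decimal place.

46.2 m

θ_c = arcsin(1156/2680) = 25.55°; cos θ_c = 0.9022.
tᵢ = 2h cos θ_c/V₁ ⇒ h = tᵢ·V₁/(2 cos θ_c) = 0.0721·1156/(2·0.9022) = 46.19 m.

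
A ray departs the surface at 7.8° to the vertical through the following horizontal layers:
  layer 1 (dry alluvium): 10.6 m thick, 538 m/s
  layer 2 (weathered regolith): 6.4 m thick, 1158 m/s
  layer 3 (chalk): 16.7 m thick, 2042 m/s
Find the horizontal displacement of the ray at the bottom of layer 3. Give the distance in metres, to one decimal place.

Ray parameter p = sin 7.8° / 538 m/s = 2.5226e-04 s/m.
Layer 1: θ = 7.80°; offset = 10.6·tan 7.80° = 1.452 m.
Layer 2: sin θ = p·1158 = 0.2921 → θ = 16.98°; offset = 6.4·tan 16.98° = 1.955 m.
Layer 3: sin θ = p·2042 = 0.5151 → θ = 31.01°; offset = 16.7·tan 31.01° = 10.036 m.
Total horizontal offset = 13.443 m.

13.4 m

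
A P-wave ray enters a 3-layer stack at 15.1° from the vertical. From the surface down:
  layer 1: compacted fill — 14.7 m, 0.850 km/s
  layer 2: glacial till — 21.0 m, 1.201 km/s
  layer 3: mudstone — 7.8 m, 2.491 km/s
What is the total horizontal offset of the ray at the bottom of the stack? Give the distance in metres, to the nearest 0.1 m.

Apply Snell's law at each interface; in layer i the horizontal offset is hᵢ·tan θᵢ.
Layer 1: θ = 15.10°; offset = 14.7·tan 15.10° = 3.966 m.
Layer 2: sin θ = 1.201·sin 15.1°/0.850 = 0.3681, θ = 21.60°; offset = 21.0·tan 21.60° = 8.313 m.
Layer 3: sin θ = 2.491·sin 15.1°/0.850 = 0.7634, θ = 49.77°; offset = 7.8·tan 49.77° = 9.219 m.
Total horizontal offset = 21.499 m.

21.5 m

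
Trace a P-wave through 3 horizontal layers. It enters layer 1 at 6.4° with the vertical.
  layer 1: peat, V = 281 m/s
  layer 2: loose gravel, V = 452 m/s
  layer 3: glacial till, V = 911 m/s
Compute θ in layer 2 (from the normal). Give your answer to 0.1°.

Snell's law across each interface conserves sin θ / V, so sin θ_2 = V_2·sin θ₁/V₁.
sin θ_2 = 452 × sin 6.4° / 281 = 0.1793.
θ_2 = arcsin 0.1793 = 10.33°.

10.3°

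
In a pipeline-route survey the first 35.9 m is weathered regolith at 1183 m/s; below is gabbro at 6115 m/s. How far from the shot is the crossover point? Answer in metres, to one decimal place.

x_cross = 2h·√((V₂+V₁)/(V₂−V₁)).
(V₂+V₁)/(V₂−V₁) = (6115+1183)/(6115−1183) = 1.4797; √ = 1.2164.
x_cross = 2·35.9·1.2164 = 87.34 m.

87.3 m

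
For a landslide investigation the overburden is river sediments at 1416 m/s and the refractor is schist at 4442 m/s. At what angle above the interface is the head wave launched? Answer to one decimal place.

Critical incidence: sin θ_c = V₁/V₂ = 1416/4442 = 0.3188.
θ_c = arcsin 0.3188 = 18.59°.
Measured from the interface: 90° − 18.59° = 71.41°.

71.4°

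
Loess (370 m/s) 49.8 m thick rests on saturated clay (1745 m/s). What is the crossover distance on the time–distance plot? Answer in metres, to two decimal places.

x_cross = 2h·√((V₂+V₁)/(V₂−V₁)).
(V₂+V₁)/(V₂−V₁) = (1745+370)/(1745−370) = 1.5382; √ = 1.2402.
x_cross = 2·49.8·1.2402 = 123.53 m.

123.53 m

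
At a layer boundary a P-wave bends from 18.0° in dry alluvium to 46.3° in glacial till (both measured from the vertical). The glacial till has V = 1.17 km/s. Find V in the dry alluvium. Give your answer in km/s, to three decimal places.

Snell's law: sin 18.0°/V₁ = sin 46.3°/V₂.
V₁ = V₂·sin 18.0°/sin 46.3° = 1.17 × 0.4274 = 0.500 km/s.

0.500 km/s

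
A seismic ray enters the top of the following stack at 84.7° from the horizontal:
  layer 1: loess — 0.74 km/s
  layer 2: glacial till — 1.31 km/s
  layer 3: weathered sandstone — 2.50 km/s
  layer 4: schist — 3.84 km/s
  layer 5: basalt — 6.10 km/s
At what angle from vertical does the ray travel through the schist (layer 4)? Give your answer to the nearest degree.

From the normal: θ₁ = 90° − 84.7° = 5.3°.
Snell's law across each interface conserves sin θ / V, so sin θ_4 = V_4·sin θ₁/V₁.
sin θ_4 = 3.84 × sin 5.3° / 0.74 = 0.4793.
θ_4 = 28.64° from the vertical.

29°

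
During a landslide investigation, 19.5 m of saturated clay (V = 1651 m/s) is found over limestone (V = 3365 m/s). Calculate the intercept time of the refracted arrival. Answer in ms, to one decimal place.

tᵢ = 2h·√(V₂²−V₁²)/(V₁V₂).
√(V₂²−V₁²) = √(3365²−1651²) = 2932.1 m/s.
tᵢ = 2·19.5·2932.1/(1651·3365) = 0.02058 s.

20.6 ms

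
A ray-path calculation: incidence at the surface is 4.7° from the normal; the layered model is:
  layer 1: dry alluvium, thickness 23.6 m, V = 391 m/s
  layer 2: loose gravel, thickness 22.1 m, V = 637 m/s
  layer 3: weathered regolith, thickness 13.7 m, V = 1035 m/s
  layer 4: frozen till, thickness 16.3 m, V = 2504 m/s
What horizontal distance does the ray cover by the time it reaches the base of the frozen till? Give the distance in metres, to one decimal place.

18.0 m

Ray parameter p = sin 4.7° / 391 m/s = 2.0956e-04 s/m.
Layer 1: θ = 4.70°; offset = 23.6·tan 4.70° = 1.940 m.
Layer 2: sin θ = p·637 = 0.1335 → θ = 7.67°; offset = 22.1·tan 7.67° = 2.977 m.
Layer 3: sin θ = p·1035 = 0.2169 → θ = 12.53°; offset = 13.7·tan 12.53° = 3.044 m.
Layer 4: sin θ = p·2504 = 0.5247 → θ = 31.65°; offset = 16.3·tan 31.65° = 10.048 m.
Summing the layer offsets gives 18.009 m.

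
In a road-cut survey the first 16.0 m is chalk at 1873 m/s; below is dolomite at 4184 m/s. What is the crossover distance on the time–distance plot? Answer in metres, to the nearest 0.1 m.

51.8 m

x_cross = 2h·√((V₂+V₁)/(V₂−V₁)).
(V₂+V₁)/(V₂−V₁) = (4184+1873)/(4184−1873) = 2.6209; √ = 1.6189.
x_cross = 2·16.0·1.6189 = 51.81 m.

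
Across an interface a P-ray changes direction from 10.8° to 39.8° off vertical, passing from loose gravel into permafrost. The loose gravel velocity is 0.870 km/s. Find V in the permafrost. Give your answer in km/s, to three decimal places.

sin 10.8° = 0.1874; sin 39.8° = 0.6401.
V₂ = V₁·(sin θ₂/sin θ₁) = 0.870·(0.6401/0.1874) = 2.972 km/s.

2.972 km/s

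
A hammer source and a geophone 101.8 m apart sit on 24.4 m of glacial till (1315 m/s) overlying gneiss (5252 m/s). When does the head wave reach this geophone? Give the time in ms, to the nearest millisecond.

55 ms

θ_c = arcsin(V₁/V₂) = arcsin(1315/5252) = 14.50°, cos θ_c = 0.9681.
Intercept time tᵢ = 2h cos θ_c / V₁ = 2·24.4·0.9681/1315 = 0.03593 s.
t = x/V₂ + tᵢ = 101.8/5252 + 0.03593 = 0.05531 s.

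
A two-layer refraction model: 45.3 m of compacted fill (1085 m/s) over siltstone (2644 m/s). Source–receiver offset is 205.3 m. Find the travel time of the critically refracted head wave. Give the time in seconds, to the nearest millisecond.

θ_c = arcsin(V₁/V₂) = arcsin(1085/2644) = 24.23°, cos θ_c = 0.9119.
Intercept time tᵢ = 2h cos θ_c / V₁ = 2·45.3·0.9119/1085 = 0.07615 s.
t = x/V₂ + tᵢ = 205.3/2644 + 0.07615 = 0.15380 s.

0.154 s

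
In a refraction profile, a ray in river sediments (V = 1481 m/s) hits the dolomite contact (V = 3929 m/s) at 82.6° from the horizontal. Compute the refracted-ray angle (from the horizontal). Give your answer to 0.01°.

Convert to the normal: θ₁ = 90° − 82.6° = 7.4°.
Snell's law: sin θ₂ = (V₂/V₁)·sin θ₁ = (3929/1481)·sin 7.4° = 0.3417.
θ₂ = sin⁻¹(0.3417) = 19.98° (from vertical).
From the interface: 90° − 19.98° = 70.02°.

70.02°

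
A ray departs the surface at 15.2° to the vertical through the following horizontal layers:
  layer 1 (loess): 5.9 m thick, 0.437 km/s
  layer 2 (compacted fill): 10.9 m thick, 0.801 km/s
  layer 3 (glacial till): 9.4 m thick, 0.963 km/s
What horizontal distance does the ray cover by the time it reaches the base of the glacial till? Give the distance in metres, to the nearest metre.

Apply Snell's law at each interface; in layer i the horizontal offset is hᵢ·tan θᵢ.
Layer 1: θ = 15.20°; offset = 5.9·tan 15.20° = 1.603 m.
Layer 2: sin θ = 0.801·sin 15.2°/0.437 = 0.4806, θ = 28.72°; offset = 10.9·tan 28.72° = 5.973 m.
Layer 3: sin θ = 0.963·sin 15.2°/0.437 = 0.5778, θ = 35.29°; offset = 9.4·tan 35.29° = 6.654 m.
Σ offsets = 14.230 m.

14 m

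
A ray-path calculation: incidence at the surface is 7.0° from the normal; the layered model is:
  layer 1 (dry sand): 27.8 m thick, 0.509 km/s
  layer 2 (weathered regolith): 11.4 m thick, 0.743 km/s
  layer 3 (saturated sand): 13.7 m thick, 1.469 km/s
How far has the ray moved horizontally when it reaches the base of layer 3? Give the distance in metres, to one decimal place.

10.6 m

Ray parameter p = sin 7.0° / 0.509 km/s = 2.3943e-01 s/km.
Layer 1: θ = 7.00°; offset = 27.8·tan 7.00° = 3.413 m.
Layer 2: sin θ = p·0.743 = 0.1779 → θ = 10.25°; offset = 11.4·tan 10.25° = 2.061 m.
Layer 3: sin θ = p·1.469 = 0.3517 → θ = 20.59°; offset = 13.7·tan 20.59° = 5.147 m.
Σ offsets = 10.622 m.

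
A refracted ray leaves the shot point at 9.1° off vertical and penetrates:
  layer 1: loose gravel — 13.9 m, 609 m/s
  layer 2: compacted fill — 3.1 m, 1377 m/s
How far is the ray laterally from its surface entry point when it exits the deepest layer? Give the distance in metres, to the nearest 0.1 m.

p = sin θ₁/V₁ = sin 9.1°/609 = 2.5970e-04 s/m is conserved through the stack.
Layer 1: θ = 9.10°; offset = 13.9·tan 9.10° = 2.226 m.
Layer 2: sin θ = p·1377 = 0.3576 → θ = 20.95°; offset = 3.1·tan 20.95° = 1.187 m.
Total horizontal offset = 3.414 m.

3.4 m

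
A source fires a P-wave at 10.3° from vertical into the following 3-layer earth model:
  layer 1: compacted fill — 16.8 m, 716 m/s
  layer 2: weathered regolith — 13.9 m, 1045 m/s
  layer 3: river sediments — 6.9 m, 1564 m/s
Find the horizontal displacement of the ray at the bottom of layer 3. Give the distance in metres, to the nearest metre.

10 m

Ray parameter p = sin 10.3° / 716 m/s = 2.4972e-04 s/m.
Layer 1: θ = 10.30°; offset = 16.8·tan 10.30° = 3.053 m.
Layer 2: sin θ = p·1045 = 0.2610 → θ = 15.13°; offset = 13.9·tan 15.13° = 3.758 m.
Layer 3: sin θ = p·1564 = 0.3906 → θ = 22.99°; offset = 6.9·tan 22.99° = 2.927 m.
Total horizontal offset = 9.738 m.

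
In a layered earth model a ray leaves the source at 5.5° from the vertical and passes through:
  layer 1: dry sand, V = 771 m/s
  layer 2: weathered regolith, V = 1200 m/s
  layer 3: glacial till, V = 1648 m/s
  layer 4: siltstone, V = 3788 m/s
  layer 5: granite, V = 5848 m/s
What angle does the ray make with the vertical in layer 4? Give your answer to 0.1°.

28.1°

Ray parameter p = sin 5.5° / 771 = 1.2431e-04 s/m.
sin θ_4 = p·V_4 = 1.2431e-04 × 3788 = 0.4709.
θ_4 = arcsin 0.4709 = 28.09°.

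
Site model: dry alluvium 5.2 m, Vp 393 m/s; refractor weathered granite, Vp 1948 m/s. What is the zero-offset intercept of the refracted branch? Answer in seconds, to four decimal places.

tᵢ = 2h·√(V₂²−V₁²)/(V₁V₂).
√(V₂²−V₁²) = √(1948²−393²) = 1907.9 m/s.
tᵢ = 2·5.2·1907.9/(393·1948) = 0.02592 s.

0.0259 s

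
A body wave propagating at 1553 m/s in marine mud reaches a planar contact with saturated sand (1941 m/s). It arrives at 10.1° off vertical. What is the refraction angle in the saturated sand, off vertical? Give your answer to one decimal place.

sin θ₁/V₁ = sin θ₂/V₂ ⇒ sin θ₂ = 1941·sin 10.1°/1553 = 1941·0.1754/1553 = 0.2192.
θ₂ = arcsin 0.2192 = 12.66° from the normal.

12.7°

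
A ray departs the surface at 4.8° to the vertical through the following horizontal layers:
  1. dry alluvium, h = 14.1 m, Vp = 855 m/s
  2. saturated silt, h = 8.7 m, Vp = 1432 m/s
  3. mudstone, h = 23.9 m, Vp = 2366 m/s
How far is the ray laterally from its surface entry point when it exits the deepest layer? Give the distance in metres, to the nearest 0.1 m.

Ray parameter p = sin 4.8° / 855 m/s = 9.7869e-05 s/m.
Layer 1: θ = 4.80°; offset = 14.1·tan 4.80° = 1.184 m.
Layer 2: sin θ = p·1432 = 0.1401 → θ = 8.06°; offset = 8.7·tan 8.06° = 1.231 m.
Layer 3: sin θ = p·2366 = 0.2316 → θ = 13.39°; offset = 23.9·tan 13.39° = 5.689 m.
Total horizontal offset = 8.104 m.

8.1 m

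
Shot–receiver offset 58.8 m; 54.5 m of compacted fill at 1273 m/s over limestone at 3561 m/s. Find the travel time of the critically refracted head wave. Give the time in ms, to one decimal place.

t = x/V₂ + 2h·√(V₂²−V₁²)/(V₁V₂).
√(V₂²−V₁²) = √(3561²−1273²) = 3325.7 m/s; delay term = 2·54.5·3325.7/(1273·3561) = 0.07997 s.
t = 58.8/3561 + 0.07997 = 0.09648 s.

96.5 ms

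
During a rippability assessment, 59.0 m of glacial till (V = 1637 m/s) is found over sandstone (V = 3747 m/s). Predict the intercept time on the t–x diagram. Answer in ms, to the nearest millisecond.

65 ms

θ_c = arcsin(V₁/V₂) = arcsin(1637/3747) = 25.91°; cos θ_c = 0.8995.
tᵢ = 2h·cos θ_c / V₁ = 2·59.0·0.8995 / 1637 = 0.06484 s.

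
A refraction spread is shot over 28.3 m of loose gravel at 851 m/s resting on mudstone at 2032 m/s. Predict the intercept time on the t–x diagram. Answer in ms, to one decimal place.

60.4 ms

θ_c = arcsin(V₁/V₂) = arcsin(851/2032) = 24.76°; cos θ_c = 0.9081.
tᵢ = 2h·cos θ_c / V₁ = 2·28.3·0.9081 / 851 = 0.06040 s.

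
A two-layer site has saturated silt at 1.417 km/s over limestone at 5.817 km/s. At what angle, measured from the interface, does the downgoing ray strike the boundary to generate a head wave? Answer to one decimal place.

At critical incidence the refracted ray runs along the interface (θ₂ = 90°), so sin θ_c = V₁/V₂.
θ_c = arcsin(1.417/5.817) = arcsin 0.2436 = 14.10°.
Measured from the interface: 90° − 14.10° = 75.90°.

75.9°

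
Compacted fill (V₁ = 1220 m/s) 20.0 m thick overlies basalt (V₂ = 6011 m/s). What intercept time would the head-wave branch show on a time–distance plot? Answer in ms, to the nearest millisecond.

32 ms

θ_c = arcsin(V₁/V₂) = arcsin(1220/6011) = 11.71°; cos θ_c = 0.9792.
tᵢ = 2h·cos θ_c / V₁ = 2·20.0·0.9792 / 1220 = 0.03210 s.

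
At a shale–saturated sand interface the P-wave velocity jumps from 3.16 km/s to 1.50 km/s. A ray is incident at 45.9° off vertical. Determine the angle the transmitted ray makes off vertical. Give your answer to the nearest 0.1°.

19.9°

sin θ₁/V₁ = sin θ₂/V₂ ⇒ sin θ₂ = 1.50·sin 45.9°/3.16 = 1.50·0.7181/3.16 = 0.3409.
θ₂ = arcsin 0.3409 = 19.93° from the normal.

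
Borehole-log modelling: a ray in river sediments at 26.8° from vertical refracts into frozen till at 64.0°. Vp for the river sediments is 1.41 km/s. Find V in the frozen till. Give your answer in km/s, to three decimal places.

Snell's law: sin 26.8°/V₁ = sin 64.0°/V₂.
V₂ = V₁·sin 64.0°/sin 26.8° = 1.41 × 1.9934 = 2.811 km/s.

2.811 km/s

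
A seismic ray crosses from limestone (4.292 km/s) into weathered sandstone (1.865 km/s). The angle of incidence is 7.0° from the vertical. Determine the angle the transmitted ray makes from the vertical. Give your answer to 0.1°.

sin θ₁/V₁ = sin θ₂/V₂ ⇒ sin θ₂ = 1.865·sin 7.0°/4.292 = 1.865·0.1219/4.292 = 0.0530.
θ₂ = arcsin 0.0530 = 3.04° from the normal.

3.0°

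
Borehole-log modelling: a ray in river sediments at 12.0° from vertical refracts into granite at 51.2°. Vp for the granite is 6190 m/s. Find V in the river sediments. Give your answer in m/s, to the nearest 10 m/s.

Snell's law: sin 12.0°/V₁ = sin 51.2°/V₂.
V₁ = V₂·sin 12.0°/sin 51.2° = 6190 × 0.2668 = 1651.37 m/s.

1650 m/s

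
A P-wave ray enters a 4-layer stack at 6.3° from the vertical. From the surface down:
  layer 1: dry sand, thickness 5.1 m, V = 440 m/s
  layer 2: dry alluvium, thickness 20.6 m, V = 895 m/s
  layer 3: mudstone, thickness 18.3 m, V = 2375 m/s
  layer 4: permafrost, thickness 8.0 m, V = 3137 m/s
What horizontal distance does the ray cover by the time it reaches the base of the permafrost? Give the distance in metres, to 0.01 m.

28.78 m

Apply Snell's law at each interface; in layer i the horizontal offset is hᵢ·tan θᵢ.
Layer 1: θ = 6.30°; offset = 5.1·tan 6.30° = 0.5630 m.
Layer 2: sin θ = 895·sin 6.3°/440 = 0.2232, θ = 12.90°; offset = 20.6·tan 12.90° = 4.7171 m.
Layer 3: sin θ = 2375·sin 6.3°/440 = 0.5923, θ = 36.32°; offset = 18.3·tan 36.32° = 13.4533 m.
Layer 4: sin θ = 3137·sin 6.3°/440 = 0.7824, θ = 51.48°; offset = 8.0·tan 51.48° = 10.0490 m.
Σ offsets = 28.7825 m.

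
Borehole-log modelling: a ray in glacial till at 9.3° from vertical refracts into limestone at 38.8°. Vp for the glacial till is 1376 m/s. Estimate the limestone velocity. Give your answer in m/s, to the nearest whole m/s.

5335 m/s

sin 9.3° = 0.1616; sin 38.8° = 0.6266.
V₂ = V₁·(sin θ₂/sin θ₁) = 1376·(0.6266/0.1616) = 5335.31 m/s.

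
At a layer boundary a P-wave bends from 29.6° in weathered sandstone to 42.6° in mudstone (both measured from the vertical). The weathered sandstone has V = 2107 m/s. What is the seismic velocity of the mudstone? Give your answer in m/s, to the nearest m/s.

2887 m/s

Snell's law: sin 29.6°/V₁ = sin 42.6°/V₂.
V₂ = V₁·sin 42.6°/sin 29.6° = 2107 × 1.3704 = 2887.34 m/s.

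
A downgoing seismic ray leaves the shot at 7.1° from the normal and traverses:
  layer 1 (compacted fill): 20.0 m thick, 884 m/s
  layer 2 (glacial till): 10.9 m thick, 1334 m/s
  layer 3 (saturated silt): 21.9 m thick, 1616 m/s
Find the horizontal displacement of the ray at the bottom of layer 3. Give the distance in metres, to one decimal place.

9.6 m

Apply Snell's law at each interface; in layer i the horizontal offset is hᵢ·tan θᵢ.
Layer 1: θ = 7.10°; offset = 20.0·tan 7.10° = 2.491 m.
Layer 2: sin θ = 1334·sin 7.1°/884 = 0.1865, θ = 10.75°; offset = 10.9·tan 10.75° = 2.069 m.
Layer 3: sin θ = 1616·sin 7.1°/884 = 0.2260, θ = 13.06°; offset = 21.9·tan 13.06° = 5.080 m.
Σ offsets = 9.640 m.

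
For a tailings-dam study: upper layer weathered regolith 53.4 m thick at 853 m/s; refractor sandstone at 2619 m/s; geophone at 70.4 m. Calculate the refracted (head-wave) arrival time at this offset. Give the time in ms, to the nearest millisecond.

t = x/V₂ + 2h·√(V₂²−V₁²)/(V₁V₂).
√(V₂²−V₁²) = √(2619²−853²) = 2476.2 m/s; delay term = 2·53.4·2476.2/(853·2619) = 0.11838 s.
t = 70.4/2619 + 0.11838 = 0.14526 s.

145 ms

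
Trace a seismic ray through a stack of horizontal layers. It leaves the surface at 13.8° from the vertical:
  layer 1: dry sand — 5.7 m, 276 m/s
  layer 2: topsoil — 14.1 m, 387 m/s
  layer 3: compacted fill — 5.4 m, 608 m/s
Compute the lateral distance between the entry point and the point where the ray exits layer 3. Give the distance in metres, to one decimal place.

9.7 m

Apply Snell's law at each interface; in layer i the horizontal offset is hᵢ·tan θᵢ.
Layer 1: θ = 13.80°; offset = 5.7·tan 13.80° = 1.400 m.
Layer 2: sin θ = 387·sin 13.8°/276 = 0.3345, θ = 19.54°; offset = 14.1·tan 19.54° = 5.004 m.
Layer 3: sin θ = 608·sin 13.8°/276 = 0.5255, θ = 31.70°; offset = 5.4·tan 31.70° = 3.335 m.
Σ offsets = 9.739 m.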